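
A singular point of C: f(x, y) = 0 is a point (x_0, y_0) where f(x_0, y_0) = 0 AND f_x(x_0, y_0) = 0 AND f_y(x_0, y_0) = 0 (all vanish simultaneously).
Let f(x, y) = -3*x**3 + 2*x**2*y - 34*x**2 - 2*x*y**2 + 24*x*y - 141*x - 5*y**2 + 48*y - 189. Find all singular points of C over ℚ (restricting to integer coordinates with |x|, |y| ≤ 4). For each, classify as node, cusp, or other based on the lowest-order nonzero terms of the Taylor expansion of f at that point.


Singular points: {(-3, 3)}; classification: node.

Compute partial derivatives:
  f_x = -9*x**2 + 4*x*y - 68*x - 2*y**2 + 24*y - 141.
  f_y = 2*x**2 - 4*x*y + 24*x - 10*y + 48.
Scan x_0 ∈ {−4, ..., 4}. For each x_0, f_y(x_0, y) is a polynomial in y; find its integer roots y ∈ {−4, ..., 4}, then test f_x and f at those candidates.
  x = -4: f_y(-4, y) = 6*y - 16; no integer root y with |y| ≤ 4.
  x = -3: f_y(-3, y) = 2*y - 6; vanishes at y ∈ {3}. (-3, 3): f_x = 0, f = 0 — SINGULAR.
  x = -2: f_y(-2, y) = 8 - 2*y; vanishes at y ∈ {4}. (-2, 4): f_x = -9 ≠ 0.
  x = -1: f_y(-1, y) = 26 - 6*y; no integer root y with |y| ≤ 4.
  x = 0: f_y(0, y) = 48 - 10*y; no integer root y with |y| ≤ 4.
  x = 1: f_y(1, y) = 74 - 14*y; no integer root y with |y| ≤ 4.
  x = 2: f_y(2, y) = 104 - 18*y; no integer root y with |y| ≤ 4.
  x = 3: f_y(3, y) = 138 - 22*y; no integer root y with |y| ≤ 4.
  x = 4: f_y(4, y) = 176 - 26*y; no integer root y with |y| ≤ 4.
Only singular point on the grid: (-3, 3).
Classify: substitute x = -3 + u, y = 3 + v and expand: f = -3*u**3 + 2*u**2*v - u**2 - 2*u*v**2 + v**2.
No constant or linear terms (consistent with a singular point). Quadratic part: -u**2 + v**2. Cubic part: -3*u**3 + 2*u**2*v - 2*u*v**2.
The quadratic part v**2 - u**2 = (v − u)(v + u) splits into two distinct linear factors, so there are two distinct tangent lines y − 3 = ±(x − -3) — this is a node (ordinary double point).
Classification: node.


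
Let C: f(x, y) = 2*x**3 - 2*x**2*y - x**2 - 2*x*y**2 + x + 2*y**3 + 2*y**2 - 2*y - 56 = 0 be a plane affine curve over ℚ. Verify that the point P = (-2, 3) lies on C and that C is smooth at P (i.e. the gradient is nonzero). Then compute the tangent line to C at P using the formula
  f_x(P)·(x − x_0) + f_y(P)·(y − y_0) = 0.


Tangent line at P: 35*x + 80*y - 170 = 0.

Step 1: f(-2, 3) = 0, so P lies on C.
Step 2: partial derivatives
  f_x(x, y) = 6*x**2 - 4*x*y - 2*x - 2*y**2 + 1, f_y(x, y) = -2*x**2 - 4*x*y + 6*y**2 + 4*y - 2.
  f_x(P) = 35, f_y(P) = 80 (gradient nonzero, so P is smooth).
Step 3: tangent line at P: 35·(x − -2) + 80·(y − 3) = 0.
Expanding: 35*x + 80*y - 170 = 0.


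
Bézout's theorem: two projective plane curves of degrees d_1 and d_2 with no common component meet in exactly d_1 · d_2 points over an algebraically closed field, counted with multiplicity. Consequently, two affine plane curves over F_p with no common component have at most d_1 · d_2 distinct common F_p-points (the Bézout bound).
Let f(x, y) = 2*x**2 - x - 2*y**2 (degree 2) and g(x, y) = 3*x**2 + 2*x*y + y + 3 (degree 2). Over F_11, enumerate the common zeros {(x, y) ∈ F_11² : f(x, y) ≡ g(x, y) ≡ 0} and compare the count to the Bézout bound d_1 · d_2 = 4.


Common zeros: ∅; count = 0; Bézout bound = 4.

deg(f) = 2, deg(g) = 2, so Bézout bound = 4.
Scan x ∈ F_11. For each x, list the y ∈ F_11 with f(x, y) ≡ 0 and those with g(x, y) ≡ 0 (mod 11); the common zeros in that column are the intersection.
  x = 0: f ≡ 0 at y ∈ {0}; g ≡ 0 at y ∈ {8}; common: ∅.
  x = 1: f ≡ 0 at y ∈ ∅; g ≡ 0 at y ∈ {9}; common: ∅.
  x = 2: f ≡ 0 at y ∈ {5, 6}; g ≡ 0 at y ∈ {8}; common: ∅.
  x = 3: f ≡ 0 at y ∈ ∅; g ≡ 0 at y ∈ {2}; common: ∅.
  x = 4: f ≡ 0 at y ∈ {5, 6}; g ≡ 0 at y ∈ {9}; common: ∅.
  x = 5: f ≡ 0 at y ∈ ∅; g ≡ 0 at y ∈ ∅; common: ∅.
  x = 6: f ≡ 0 at y ∈ {0}; g ≡ 0 at y ∈ {5}; common: ∅.
  x = 7: f ≡ 0 at y ∈ ∅; g ≡ 0 at y ∈ {1}; common: ∅.
  x = 8: f ≡ 0 at y ∈ {4, 7}; g ≡ 0 at y ∈ {6}; common: ∅.
  x = 9: f ≡ 0 at y ∈ {4, 7}; g ≡ 0 at y ∈ {5}; common: ∅.
  x = 10: f ≡ 0 at y ∈ ∅; g ≡ 0 at y ∈ {6}; common: ∅.
Collecting: common zeros = ∅, so the count is 0.
Comparison with the Bézout bound: 0 ≤ 4 = deg(f)·deg(g), as expected for curves with no common component (the affine F_11-count falls short of the bound because intersections may lie at infinity, over extension fields, or carry multiplicity).


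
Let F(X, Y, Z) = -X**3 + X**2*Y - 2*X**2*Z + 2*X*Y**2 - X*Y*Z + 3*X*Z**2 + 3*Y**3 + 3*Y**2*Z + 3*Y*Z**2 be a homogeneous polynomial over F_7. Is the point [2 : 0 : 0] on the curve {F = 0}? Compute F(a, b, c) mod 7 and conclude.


F(2,0,0) ≡ 6 (mod 7); P is NOT on the curve.

Evaluate F(2, 0, 0) term-by-term (mod 7).
  -X**3 ↦ -1·8·1·1 = -8
  X**2*Y ↦ 1·4·0·1 = 0
  -2*X**2*Z ↦ -2·4·1·0 = 0
  2*X*Y**2 ↦ 2·2·0·1 = 0
  -X*Y*Z ↦ -1·2·0·0 = 0
  3*X*Z**2 ↦ 3·2·1·0 = 0
  3*Y**3 ↦ 3·1·0·1 = 0
  3*Y**2*Z ↦ 3·1·0·0 = 0
  3*Y*Z**2 ↦ 3·1·0·0 = 0
Sum: F(2, 0, 0) = (-8) + (0) + (0) + (0) + (0) + (0) + (0) + (0) + (0) = -8.
Reducing mod 7: -8 ≡ 6 (mod 7).
Since F(a, b, c) ≡ 6 ≠ 0 (mod 7), P does NOT lie on the curve.


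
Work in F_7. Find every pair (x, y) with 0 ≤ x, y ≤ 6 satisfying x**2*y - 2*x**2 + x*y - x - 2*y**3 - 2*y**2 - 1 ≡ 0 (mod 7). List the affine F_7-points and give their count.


Affine F_7-points: {(0, 4), (0, 5), (1, 3), (1, 5), (2, 4), (3, 1), (4, 1), (4, 2), (4, 3), (5, 0)}; count = 10.

For each of the 49 pairs (x, y) ∈ F_7², evaluate f(x, y) mod 7. Record the zeros.
  x = 0: [0↦6, 1↦2, 2↦3, 3↦4, 4↦0, 5↦0, 6↦6]  zeros at y ∈ {4, 5}
  x = 1: [0↦3, 1↦1, 2↦4, 3↦0, 4↦5, 5↦0, 6↦1]  zeros at y ∈ {3, 5}
  x = 2: [0↦3, 1↦5, 2↦5, 3↦5, 4↦0, 5↦6, 6↦4]  zeros at y ∈ {4}
  x = 3: [0↦6, 1↦0, 2↦6, 3↦5, 4↦6, 5↦4, 6↦1]  zeros at y ∈ {1}
  x = 4: [0↦5, 1↦0, 2↦0, 3↦0, 4↦2, 5↦1, 6↦6]  zeros at y ∈ {1, 2, 3}
  x = 5: [0↦0, 1↦5, 2↦1, 3↦4, 4↦2, 5↦4, 6↦5]  zeros at y ∈ {0}
  x = 6: [0↦5, 1↦1, 2↦2, 3↦3, 4↦6, 5↦6, 6↦5]  zeros at y ∈ ∅
Collecting zeros: affine points = {(0, 4), (0, 5), (1, 3), (1, 5), (2, 4), (3, 1), (4, 1), (4, 2), (4, 3), (5, 0)}.
Total count |C(F_7)_aff| = 10.


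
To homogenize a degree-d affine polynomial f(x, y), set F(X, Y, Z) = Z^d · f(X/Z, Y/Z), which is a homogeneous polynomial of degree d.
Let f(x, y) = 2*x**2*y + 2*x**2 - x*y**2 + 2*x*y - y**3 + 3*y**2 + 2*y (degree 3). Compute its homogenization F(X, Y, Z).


F(X, Y, Z) = 2*X**2*Y + 2*X**2*Z - X*Y**2 + 2*X*Y*Z - Y**3 + 3*Y**2*Z + 2*Y*Z**2

deg(f) = 3.
Substitute x = X/Z, y = Y/Z into f, then multiply by Z^3.
  monomial 2·x^2·y^1 ↦ 2·X^2·Y^1·Z^0.
  monomial 2·x^2·y^0 ↦ 2·X^2·Y^0·Z^1.
  monomial -1·x^1·y^2 ↦ -1·X^1·Y^2·Z^0.
  monomial 2·x^1·y^1 ↦ 2·X^1·Y^1·Z^1.
  monomial -1·x^0·y^3 ↦ -1·X^0·Y^3·Z^0.
  monomial 3·x^0·y^2 ↦ 3·X^0·Y^2·Z^1.
  monomial 2·x^0·y^1 ↦ 2·X^0·Y^1·Z^2.
Collecting: F(X, Y, Z) = 2*X**2*Y + 2*X**2*Z - X*Y**2 + 2*X*Y*Z - Y**3 + 3*Y**2*Z + 2*Y*Z**2.


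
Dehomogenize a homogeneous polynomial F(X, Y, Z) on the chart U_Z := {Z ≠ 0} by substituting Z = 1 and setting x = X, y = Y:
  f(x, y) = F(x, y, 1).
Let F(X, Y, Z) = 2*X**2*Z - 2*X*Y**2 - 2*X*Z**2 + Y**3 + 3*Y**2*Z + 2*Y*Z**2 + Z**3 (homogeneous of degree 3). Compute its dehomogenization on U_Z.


f(x, y) = 2*x**2 - 2*x*y**2 - 2*x + y**3 + 3*y**2 + 2*y + 1

On U_Z we set Z = 1. Each monomial c·X^i·Y^j·Z^k in F becomes c·x^i·y^j·1^k = c·x^i·y^j.
Substituting Z = 1: F(X, Y, 1) = 2*x**2 - 2*x*y**2 - 2*x + y**3 + 3*y**2 + 2*y + 1.
Note: deg(f) ≤ deg(F) = 3; strict inequality happens when F is divisible by Z (lost terms).


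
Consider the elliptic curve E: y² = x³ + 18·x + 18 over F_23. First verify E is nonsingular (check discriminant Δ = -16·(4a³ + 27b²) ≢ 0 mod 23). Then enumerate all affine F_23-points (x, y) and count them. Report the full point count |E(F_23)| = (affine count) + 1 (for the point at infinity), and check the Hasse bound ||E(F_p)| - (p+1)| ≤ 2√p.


Affine points = {(0, 8), (0, 15), (2, 4), (2, 19), (4, 4), (4, 19), (5, 7), (5, 16), (7, 2), (7, 21), (9, 9), (9, 14), (10, 5), (10, 18), (11, 11), (11, 12), (14, 1), (14, 22), (15, 11), (15, 12), (16, 3), (16, 20), (17, 4), (17, 19), (20, 11), (20, 12)}; affine count = 26; |E(F_23)| = 27.

Discriminant check: Δ ∝ 4a³ + 27b² = 4·18³ + 27·18² = 4·5832 + 27·324 ≡ 14 (mod 23). Nonzero ⇒ E is nonsingular.
For each x ∈ F_23, compute rhs = x³ + 18·x + 18 mod 23, then count y ∈ F_23 with y² ≡ rhs.
  x = 0: rhs = 18, matching y values: 8, 15 (2 points).
  x = 1: rhs = 14, matching y values: none (0 points).
  x = 2: rhs = 16, matching y values: 4, 19 (2 points).
  x = 3: rhs = 7, matching y values: none (0 points).
  x = 4: rhs = 16, matching y values: 4, 19 (2 points).
  x = 5: rhs = 3, matching y values: 7, 16 (2 points).
  x = 6: rhs = 20, matching y values: none (0 points).
  x = 7: rhs = 4, matching y values: 2, 21 (2 points).
  x = 8: rhs = 7, matching y values: none (0 points).
  x = 9: rhs = 12, matching y values: 9, 14 (2 points).
  x = 10: rhs = 2, matching y values: 5, 18 (2 points).
  x = 11: rhs = 6, matching y values: 11, 12 (2 points).
  x = 12: rhs = 7, matching y values: none (0 points).
  x = 13: rhs = 11, matching y values: none (0 points).
  x = 14: rhs = 1, matching y values: 1, 22 (2 points).
  x = 15: rhs = 6, matching y values: 11, 12 (2 points).
  x = 16: rhs = 9, matching y values: 3, 20 (2 points).
  x = 17: rhs = 16, matching y values: 4, 19 (2 points).
  x = 18: rhs = 10, matching y values: none (0 points).
  x = 19: rhs = 20, matching y values: none (0 points).
  x = 20: rhs = 6, matching y values: 11, 12 (2 points).
  x = 21: rhs = 20, matching y values: none (0 points).
  x = 22: rhs = 22, matching y values: none (0 points).
Total affine count: 26.
Full point count |E(F_23)| = 26 + 1 = 27.
Hasse bound: |27 − (23+1)| = |3| = 3 ≤ 2√23 ≈ 9.5917 ✓.


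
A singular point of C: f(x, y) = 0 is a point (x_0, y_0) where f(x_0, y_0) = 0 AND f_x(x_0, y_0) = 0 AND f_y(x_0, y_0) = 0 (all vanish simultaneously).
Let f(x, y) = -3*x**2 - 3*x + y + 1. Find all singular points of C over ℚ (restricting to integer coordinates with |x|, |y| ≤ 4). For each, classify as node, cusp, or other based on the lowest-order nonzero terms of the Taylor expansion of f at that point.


No singular points in the scanned grid; C is smooth there.

Compute partial derivatives:
  f_x = -6*x - 3.
  f_y = 1.
f_y = 1 is a nonzero constant, so f_y never vanishes: no point (x, y) can satisfy f = f_x = f_y = 0. In particular no (x, y) ∈ {−4, ..., 4}² is singular; the curve is smooth.


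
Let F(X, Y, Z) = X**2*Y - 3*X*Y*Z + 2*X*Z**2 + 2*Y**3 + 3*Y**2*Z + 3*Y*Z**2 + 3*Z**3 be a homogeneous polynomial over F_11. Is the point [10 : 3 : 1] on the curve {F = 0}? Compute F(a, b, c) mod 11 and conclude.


F(10,3,1) ≡ 4 (mod 11); P is NOT on the curve.

Evaluate F(10, 3, 1) term-by-term (mod 11).
  X**2*Y ↦ 1·100·3·1 = 300
  -3*X*Y*Z ↦ -3·10·3·1 = -90
  2*X*Z**2 ↦ 2·10·1·1 = 20
  2*Y**3 ↦ 2·1·27·1 = 54
  3*Y**2*Z ↦ 3·1·9·1 = 27
  3*Y*Z**2 ↦ 3·1·3·1 = 9
  3*Z**3 ↦ 3·1·1·1 = 3
Sum: F(10, 3, 1) = (300) + (-90) + (20) + (54) + (27) + (9) + (3) = 323.
Reducing mod 11: 323 ≡ 4 (mod 11).
Since F(a, b, c) ≡ 4 ≠ 0 (mod 11), P does NOT lie on the curve.


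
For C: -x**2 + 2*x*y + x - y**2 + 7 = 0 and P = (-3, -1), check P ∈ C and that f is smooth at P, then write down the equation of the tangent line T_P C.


Tangent line at P: 5*x - 4*y + 11 = 0.

Step 1: f(-3, -1) = 0, so P lies on C.
Step 2: partial derivatives
  f_x(x, y) = -2*x + 2*y + 1, f_y(x, y) = 2*x - 2*y.
  f_x(P) = 5, f_y(P) = -4 (gradient nonzero, so P is smooth).
Step 3: tangent line at P: 5·(x − -3) + -4·(y − -1) = 0.
Expanding: 5*x - 4*y + 11 = 0.


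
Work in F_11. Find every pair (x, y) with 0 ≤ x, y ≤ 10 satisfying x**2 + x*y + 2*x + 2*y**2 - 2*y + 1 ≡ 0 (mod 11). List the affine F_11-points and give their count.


Affine F_11-points: {(2, 1), (2, 10), (3, 7), (3, 9), (6, 1), (6, 8), (8, 9), (8, 10), (10, 0), (10, 7)}; count = 10.

For each of the 121 pairs (x, y) ∈ F_11², evaluate f(x, y) mod 11. Record the zeros.
  x = 0: [0↦1, 1↦1, 2↦5, 3↦2, 4↦3, 5↦8, 6↦6, 7↦8, 8↦3, 9↦2, 10↦5]  zeros at y ∈ ∅
  x = 1: [0↦4, 1↦5, 2↦10, 3↦8, 4↦10, 5↦5, 6↦4, 7↦7, 8↦3, 9↦3, 10↦7]  zeros at y ∈ ∅
  x = 2: [0↦9, 1↦0, 2↦6, 3↦5, 4↦8, 5↦4, 6↦4, 7↦8, 8↦5, 9↦6, 10↦0]  zeros at y ∈ {1, 10}
  x = 3: [0↦5, 1↦8, 2↦4, 3↦4, 4↦8, 5↦5, 6↦6, 7↦0, 8↦9, 9↦0, 10↦6]  zeros at y ∈ {7, 9}
  x = 4: [0↦3, 1↦7, 2↦4, 3↦5, 4↦10, 5↦8, 6↦10, 7↦5, 8↦4, 9↦7, 10↦3]  zeros at y ∈ ∅
  x = 5: [0↦3, 1↦8, 2↦6, 3↦8, 4↦3, 5↦2, 6↦5, 7↦1, 8↦1, 9↦5, 10↦2]  zeros at y ∈ ∅
  x = 6: [0↦5, 1↦0, 2↦10, 3↦2, 4↦9, 5↦9, 6↦2, 7↦10, 8↦0, 9↦5, 10↦3]  zeros at y ∈ {1, 8}
  x = 7: [0↦9, 1↦5, 2↦5, 3↦9, 4↦6, 5↦7, 6↦1, 7↦10, 8↦1, 9↦7, 10↦6]  zeros at y ∈ ∅
  x = 8: [0↦4, 1↦1, 2↦2, 3↦7, 4↦5, 5↦7, 6↦2, 7↦1, 8↦4, 9↦0, 10↦0]  zeros at y ∈ {9, 10}
  x = 9: [0↦1, 1↦10, 2↦1, 3↦7, 4↦6, 5↦9, 6↦5, 7↦5, 8↦9, 9↦6, 10↦7]  zeros at y ∈ ∅
  x = 10: [0↦0, 1↦10, 2↦2, 3↦9, 4↦9, 5↦2, 6↦10, 7↦0, 8↦5, 9↦3, 10↦5]  zeros at y ∈ {0, 7}
Collecting zeros: affine points = {(2, 1), (2, 10), (3, 7), (3, 9), (6, 1), (6, 8), (8, 9), (8, 10), (10, 0), (10, 7)}.
Total count |C(F_11)_aff| = 10.


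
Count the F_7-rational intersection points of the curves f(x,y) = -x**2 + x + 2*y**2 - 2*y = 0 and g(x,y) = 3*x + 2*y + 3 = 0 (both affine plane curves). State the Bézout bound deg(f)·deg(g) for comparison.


Common zeros: {(4, 3)}; count = 1; Bézout bound = 2.

deg(f) = 2, deg(g) = 1, so Bézout bound = 2.
Scan x ∈ F_7. For each x, list the y ∈ F_7 with f(x, y) ≡ 0 and those with g(x, y) ≡ 0 (mod 7); the common zeros in that column are the intersection.
  x = 0: f ≡ 0 at y ∈ {0, 1}; g ≡ 0 at y ∈ {2}; common: ∅.
  x = 1: f ≡ 0 at y ∈ {0, 1}; g ≡ 0 at y ∈ {4}; common: ∅.
  x = 2: f ≡ 0 at y ∈ ∅; g ≡ 0 at y ∈ {6}; common: ∅.
  x = 3: f ≡ 0 at y ∈ ∅; g ≡ 0 at y ∈ {1}; common: ∅.
  x = 4: f ≡ 0 at y ∈ {3, 5}; g ≡ 0 at y ∈ {3}; common: {3}.
  x = 5: f ≡ 0 at y ∈ ∅; g ≡ 0 at y ∈ {5}; common: ∅.
  x = 6: f ≡ 0 at y ∈ ∅; g ≡ 0 at y ∈ {0}; common: ∅.
Collecting: common zeros = {(4, 3)}, so the count is 1.
Comparison with the Bézout bound: 1 ≤ 2 = deg(f)·deg(g), as expected for curves with no common component (the affine F_7-count falls short of the bound because intersections may lie at infinity, over extension fields, or carry multiplicity).


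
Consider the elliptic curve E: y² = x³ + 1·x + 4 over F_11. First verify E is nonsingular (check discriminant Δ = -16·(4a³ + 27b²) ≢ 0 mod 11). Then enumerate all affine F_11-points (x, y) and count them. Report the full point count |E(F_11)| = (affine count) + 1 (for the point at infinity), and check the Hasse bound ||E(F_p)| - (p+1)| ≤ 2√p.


Affine points = {(0, 2), (0, 9), (2, 5), (2, 6), (3, 1), (3, 10), (9, 4), (9, 7)}; affine count = 8; |E(F_11)| = 9.

Discriminant check: Δ ∝ 4a³ + 27b² = 4·1³ + 27·4² = 4·1 + 27·16 ≡ 7 (mod 11). Nonzero ⇒ E is nonsingular.
For each x ∈ F_11, compute rhs = x³ + 1·x + 4 mod 11, then count y ∈ F_11 with y² ≡ rhs.
  x = 0: rhs = 4, matching y values: 2, 9 (2 points).
  x = 1: rhs = 6, matching y values: none (0 points).
  x = 2: rhs = 3, matching y values: 5, 6 (2 points).
  x = 3: rhs = 1, matching y values: 1, 10 (2 points).
  x = 4: rhs = 6, matching y values: none (0 points).
  x = 5: rhs = 2, matching y values: none (0 points).
  x = 6: rhs = 6, matching y values: none (0 points).
  x = 7: rhs = 2, matching y values: none (0 points).
  x = 8: rhs = 7, matching y values: none (0 points).
  x = 9: rhs = 5, matching y values: 4, 7 (2 points).
  x = 10: rhs = 2, matching y values: none (0 points).
Total affine count: 8.
Full point count |E(F_11)| = 8 + 1 = 9.
Hasse bound: |9 − (11+1)| = |-3| = 3 ≤ 2√11 ≈ 6.6332 ✓.


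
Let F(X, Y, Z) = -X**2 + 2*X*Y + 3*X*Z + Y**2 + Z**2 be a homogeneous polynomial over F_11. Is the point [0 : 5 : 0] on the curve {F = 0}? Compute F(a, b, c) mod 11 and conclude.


F(0,5,0) ≡ 3 (mod 11); P is NOT on the curve.

Evaluate F(0, 5, 0) term-by-term (mod 11).
  -X**2 ↦ -1·0·1·1 = 0
  2*X*Y ↦ 2·0·5·1 = 0
  3*X*Z ↦ 3·0·1·0 = 0
  Y**2 ↦ 1·1·25·1 = 25
  Z**2 ↦ 1·1·1·0 = 0
Sum: F(0, 5, 0) = (0) + (0) + (0) + (25) + (0) = 25.
Reducing mod 11: 25 ≡ 3 (mod 11).
Since F(a, b, c) ≡ 3 ≠ 0 (mod 11), P does NOT lie on the curve.


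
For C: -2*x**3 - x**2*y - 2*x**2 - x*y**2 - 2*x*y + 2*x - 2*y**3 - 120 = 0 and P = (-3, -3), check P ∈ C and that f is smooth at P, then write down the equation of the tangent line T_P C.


Tangent line at P: -61*x - 75*y - 408 = 0.

Step 1: f(-3, -3) = 0, so P lies on C.
Step 2: partial derivatives
  f_x(x, y) = -6*x**2 - 2*x*y - 4*x - y**2 - 2*y + 2, f_y(x, y) = -x**2 - 2*x*y - 2*x - 6*y**2.
  f_x(P) = -61, f_y(P) = -75 (gradient nonzero, so P is smooth).
Step 3: tangent line at P: -61·(x − -3) + -75·(y − -3) = 0.
Expanding: -61*x - 75*y - 408 = 0.


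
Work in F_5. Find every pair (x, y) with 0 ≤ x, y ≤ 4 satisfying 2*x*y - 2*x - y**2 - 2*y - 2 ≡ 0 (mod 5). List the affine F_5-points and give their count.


Affine F_5-points: {(0, 1), (0, 2), (1, 1), (1, 4), (2, 1), (3, 1), (3, 3), (4, 0), (4, 1)}; count = 9.

For each of the 25 pairs (x, y) ∈ F_5², evaluate f(x, y) mod 5. Record the zeros.
  x = 0: [0↦3, 1↦0, 2↦0, 3↦3, 4↦4]  zeros at y ∈ {1, 2}
  x = 1: [0↦1, 1↦0, 2↦2, 3↦2, 4↦0]  zeros at y ∈ {1, 4}
  x = 2: [0↦4, 1↦0, 2↦4, 3↦1, 4↦1]  zeros at y ∈ {1}
  x = 3: [0↦2, 1↦0, 2↦1, 3↦0, 4↦2]  zeros at y ∈ {1, 3}
  x = 4: [0↦0, 1↦0, 2↦3, 3↦4, 4↦3]  zeros at y ∈ {0, 1}
Collecting zeros: affine points = {(0, 1), (0, 2), (1, 1), (1, 4), (2, 1), (3, 1), (3, 3), (4, 0), (4, 1)}.
Total count |C(F_5)_aff| = 9.


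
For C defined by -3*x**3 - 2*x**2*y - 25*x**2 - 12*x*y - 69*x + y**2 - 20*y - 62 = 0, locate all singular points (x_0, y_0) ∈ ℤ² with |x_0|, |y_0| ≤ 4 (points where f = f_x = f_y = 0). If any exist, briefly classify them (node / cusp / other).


Singular points: {(-3, 1)}; classification: cusp.

Compute partial derivatives:
  f_x = -9*x**2 - 4*x*y - 50*x - 12*y - 69.
  f_y = -2*x**2 - 12*x + 2*y - 20.
Scan x_0 ∈ {−4, ..., 4}. For each x_0, f_y(x_0, y) is a polynomial in y; find its integer roots y ∈ {−4, ..., 4}, then test f_x and f at those candidates.
  x = -4: f_y(-4, y) = 2*y - 4; vanishes at y ∈ {2}. (-4, 2): f_x = -5 ≠ 0.
  x = -3: f_y(-3, y) = 2*y - 2; vanishes at y ∈ {1}. (-3, 1): f_x = 0, f = 0 — SINGULAR.
  x = -2: f_y(-2, y) = 2*y - 4; vanishes at y ∈ {2}. (-2, 2): f_x = -13 ≠ 0.
  x = -1: f_y(-1, y) = 2*y - 10; no integer root y with |y| ≤ 4.
  x = 0: f_y(0, y) = 2*y - 20; no integer root y with |y| ≤ 4.
  x = 1: f_y(1, y) = 2*y - 34; no integer root y with |y| ≤ 4.
  x = 2: f_y(2, y) = 2*y - 52; no integer root y with |y| ≤ 4.
  x = 3: f_y(3, y) = 2*y - 74; no integer root y with |y| ≤ 4.
  x = 4: f_y(4, y) = 2*y - 100; no integer root y with |y| ≤ 4.
Only singular point on the grid: (-3, 1).
Classify: substitute x = -3 + u, y = 1 + v and expand: f = -3*u**3 - 2*u**2*v + v**2.
No constant or linear terms (consistent with a singular point). Quadratic part: v**2. Cubic part: -3*u**3 - 2*u**2*v.
The quadratic part v**2 is a perfect square, so there is a single (double) tangent line v = 0, i.e. y = 1. Restricting the cubic part to that line (v = 0) leaves -3*u**3 ≠ 0, so f is not divisible by v and the branch is v² ≈ 3*u**3 to lowest order — this is a cusp.
Classification: cusp.


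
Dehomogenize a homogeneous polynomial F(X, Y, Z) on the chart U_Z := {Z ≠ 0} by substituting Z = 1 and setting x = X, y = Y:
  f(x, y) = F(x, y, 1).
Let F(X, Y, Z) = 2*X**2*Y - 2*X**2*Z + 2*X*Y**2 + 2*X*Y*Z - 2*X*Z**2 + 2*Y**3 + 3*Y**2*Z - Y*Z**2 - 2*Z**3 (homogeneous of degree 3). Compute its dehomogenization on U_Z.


f(x, y) = 2*x**2*y - 2*x**2 + 2*x*y**2 + 2*x*y - 2*x + 2*y**3 + 3*y**2 - y - 2

On U_Z we set Z = 1. Each monomial c·X^i·Y^j·Z^k in F becomes c·x^i·y^j·1^k = c·x^i·y^j.
Substituting Z = 1: F(X, Y, 1) = 2*x**2*y - 2*x**2 + 2*x*y**2 + 2*x*y - 2*x + 2*y**3 + 3*y**2 - y - 2.
Note: deg(f) ≤ deg(F) = 3; strict inequality happens when F is divisible by Z (lost terms).


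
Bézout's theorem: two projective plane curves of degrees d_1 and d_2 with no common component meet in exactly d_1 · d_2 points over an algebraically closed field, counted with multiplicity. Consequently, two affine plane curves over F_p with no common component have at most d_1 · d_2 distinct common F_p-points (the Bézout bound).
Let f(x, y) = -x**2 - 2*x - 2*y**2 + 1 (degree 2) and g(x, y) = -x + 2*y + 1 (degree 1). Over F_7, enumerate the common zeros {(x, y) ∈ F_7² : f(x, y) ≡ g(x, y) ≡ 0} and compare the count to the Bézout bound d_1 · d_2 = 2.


Common zeros: {(5, 2), (6, 6)}; count = 2; Bézout bound = 2.

deg(f) = 2, deg(g) = 1, so Bézout bound = 2.
Scan x ∈ F_7. For each x, list the y ∈ F_7 with f(x, y) ≡ 0 and those with g(x, y) ≡ 0 (mod 7); the common zeros in that column are the intersection.
  x = 0: f ≡ 0 at y ∈ {2, 5}; g ≡ 0 at y ∈ {3}; common: ∅.
  x = 1: f ≡ 0 at y ∈ ∅; g ≡ 0 at y ∈ {0}; common: ∅.
  x = 2: f ≡ 0 at y ∈ {0}; g ≡ 0 at y ∈ {4}; common: ∅.
  x = 3: f ≡ 0 at y ∈ {0}; g ≡ 0 at y ∈ {1}; common: ∅.
  x = 4: f ≡ 0 at y ∈ ∅; g ≡ 0 at y ∈ {5}; common: ∅.
  x = 5: f ≡ 0 at y ∈ {2, 5}; g ≡ 0 at y ∈ {2}; common: {2}.
  x = 6: f ≡ 0 at y ∈ {1, 6}; g ≡ 0 at y ∈ {6}; common: {6}.
Collecting: common zeros = {(5, 2), (6, 6)}, so the count is 2.
Comparison with the Bézout bound: 2 ≤ 2 = deg(f)·deg(g), as expected for curves with no common component (the bound is attained).


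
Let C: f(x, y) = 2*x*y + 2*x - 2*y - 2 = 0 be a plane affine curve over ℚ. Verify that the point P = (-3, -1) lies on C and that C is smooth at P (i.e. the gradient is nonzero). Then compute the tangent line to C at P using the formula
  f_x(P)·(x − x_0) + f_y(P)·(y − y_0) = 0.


Tangent line at P: -8*y - 8 = 0.

Step 1: f(-3, -1) = 0, so P lies on C.
Step 2: partial derivatives
  f_x(x, y) = 2*y + 2, f_y(x, y) = 2*x - 2.
  f_x(P) = 0, f_y(P) = -8 (gradient nonzero, so P is smooth).
Step 3: tangent line at P: 0·(x − -3) + -8·(y − -1) = 0.
Expanding: -8*y - 8 = 0.


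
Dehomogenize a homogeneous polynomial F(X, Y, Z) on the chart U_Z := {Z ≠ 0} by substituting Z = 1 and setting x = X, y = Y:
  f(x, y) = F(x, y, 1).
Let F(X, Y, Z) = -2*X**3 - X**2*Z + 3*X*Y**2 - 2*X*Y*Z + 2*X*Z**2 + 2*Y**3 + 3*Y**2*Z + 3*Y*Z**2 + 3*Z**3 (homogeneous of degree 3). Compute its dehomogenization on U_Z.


f(x, y) = -2*x**3 - x**2 + 3*x*y**2 - 2*x*y + 2*x + 2*y**3 + 3*y**2 + 3*y + 3

On U_Z we set Z = 1. Each monomial c·X^i·Y^j·Z^k in F becomes c·x^i·y^j·1^k = c·x^i·y^j.
Substituting Z = 1: F(X, Y, 1) = -2*x**3 - x**2 + 3*x*y**2 - 2*x*y + 2*x + 2*y**3 + 3*y**2 + 3*y + 3.
Note: deg(f) ≤ deg(F) = 3; strict inequality happens when F is divisible by Z (lost terms).


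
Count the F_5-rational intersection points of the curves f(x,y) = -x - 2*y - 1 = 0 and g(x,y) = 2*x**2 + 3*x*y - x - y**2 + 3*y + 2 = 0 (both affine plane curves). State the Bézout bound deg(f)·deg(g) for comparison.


Common zeros: {(4, 0)}; count = 1; Bézout bound = 2.

deg(f) = 1, deg(g) = 2, so Bézout bound = 2.
Scan x ∈ F_5. For each x, list the y ∈ F_5 with f(x, y) ≡ 0 and those with g(x, y) ≡ 0 (mod 5); the common zeros in that column are the intersection.
  x = 0: f ≡ 0 at y ∈ {2}; g ≡ 0 at y ∈ ∅; common: ∅.
  x = 1: f ≡ 0 at y ∈ {4}; g ≡ 0 at y ∈ ∅; common: ∅.
  x = 2: f ≡ 0 at y ∈ {1}; g ≡ 0 at y ∈ ∅; common: ∅.
  x = 3: f ≡ 0 at y ∈ {3}; g ≡ 0 at y ∈ ∅; common: ∅.
  x = 4: f ≡ 0 at y ∈ {0}; g ≡ 0 at y ∈ {0}; common: {0}.
Collecting: common zeros = {(4, 0)}, so the count is 1.
Comparison with the Bézout bound: 1 ≤ 2 = deg(f)·deg(g), as expected for curves with no common component (the affine F_5-count falls short of the bound because intersections may lie at infinity, over extension fields, or carry multiplicity).


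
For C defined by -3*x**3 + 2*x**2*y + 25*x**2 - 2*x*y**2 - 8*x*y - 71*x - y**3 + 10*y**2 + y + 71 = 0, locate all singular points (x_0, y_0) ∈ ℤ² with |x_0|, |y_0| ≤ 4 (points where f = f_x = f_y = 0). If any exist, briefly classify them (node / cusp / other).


Singular points: {(3, 1)}; classification: cusp.

Compute partial derivatives:
  f_x = -9*x**2 + 4*x*y + 50*x - 2*y**2 - 8*y - 71.
  f_y = 2*x**2 - 4*x*y - 8*x - 3*y**2 + 20*y + 1.
Scan x_0 ∈ {−4, ..., 4}. For each x_0, f_y(x_0, y) is a polynomial in y; find its integer roots y ∈ {−4, ..., 4}, then test f_x and f at those candidates.
  x = -4: f_y(-4, y) = -3*y**2 + 36*y + 65; no integer root y with |y| ≤ 4.
  x = -3: f_y(-3, y) = -3*y**2 + 32*y + 43; no integer root y with |y| ≤ 4.
  x = -2: f_y(-2, y) = -3*y**2 + 28*y + 25; no integer root y with |y| ≤ 4.
  x = -1: f_y(-1, y) = -3*y**2 + 24*y + 11; no integer root y with |y| ≤ 4.
  x = 0: f_y(0, y) = -3*y**2 + 20*y + 1; no integer root y with |y| ≤ 4.
  x = 1: f_y(1, y) = -3*y**2 + 16*y - 5; no integer root y with |y| ≤ 4.
  x = 2: f_y(2, y) = -3*y**2 + 12*y - 7; no integer root y with |y| ≤ 4.
  x = 3: f_y(3, y) = -3*y**2 + 8*y - 5; vanishes at y ∈ {1}. (3, 1): f_x = 0, f = 0 — SINGULAR.
  x = 4: f_y(4, y) = -3*y**2 + 4*y + 1; no integer root y with |y| ≤ 4.
Only singular point on the grid: (3, 1).
Classify: substitute x = 3 + u, y = 1 + v and expand: f = -3*u**3 + 2*u**2*v - 2*u*v**2 - v**3 + v**2.
No constant or linear terms (consistent with a singular point). Quadratic part: v**2. Cubic part: -3*u**3 + 2*u**2*v - 2*u*v**2 - v**3.
The quadratic part v**2 is a perfect square, so there is a single (double) tangent line v = 0, i.e. y = 1. Restricting the cubic part to that line (v = 0) leaves -3*u**3 ≠ 0, so f is not divisible by v and the branch is v² ≈ 3*u**3 to lowest order — this is a cusp.
Classification: cusp.


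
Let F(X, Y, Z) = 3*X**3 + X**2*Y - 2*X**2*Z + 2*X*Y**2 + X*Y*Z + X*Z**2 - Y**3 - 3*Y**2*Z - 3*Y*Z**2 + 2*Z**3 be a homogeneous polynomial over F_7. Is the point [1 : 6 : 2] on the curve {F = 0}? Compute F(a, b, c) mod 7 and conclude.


F(1,6,2) ≡ 4 (mod 7); P is NOT on the curve.

Evaluate F(1, 6, 2) term-by-term (mod 7).
  3*X**3 ↦ 3·1·1·1 = 3
  X**2*Y ↦ 1·1·6·1 = 6
  -2*X**2*Z ↦ -2·1·1·2 = -4
  2*X*Y**2 ↦ 2·1·36·1 = 72
  X*Y*Z ↦ 1·1·6·2 = 12
  X*Z**2 ↦ 1·1·1·4 = 4
  -Y**3 ↦ -1·1·216·1 = -216
  -3*Y**2*Z ↦ -3·1·36·2 = -216
  -3*Y*Z**2 ↦ -3·1·6·4 = -72
  2*Z**3 ↦ 2·1·1·8 = 16
Sum: F(1, 6, 2) = (3) + (6) + (-4) + (72) + (12) + (4) + (-216) + (-216) + (-72) + (16) = -395.
Reducing mod 7: -395 ≡ 4 (mod 7).
Since F(a, b, c) ≡ 4 ≠ 0 (mod 7), P does NOT lie on the curve.


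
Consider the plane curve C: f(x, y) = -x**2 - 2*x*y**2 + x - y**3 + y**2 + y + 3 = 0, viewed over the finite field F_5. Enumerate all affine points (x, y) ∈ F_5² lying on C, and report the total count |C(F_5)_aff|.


Affine F_5-points: {(1, 3), (2, 3)}; count = 2.

For each of the 25 pairs (x, y) ∈ F_5², evaluate f(x, y) mod 5. Record the zeros.
  x = 0: [0↦3, 1↦4, 2↦1, 3↦3, 4↦4]  zeros at y ∈ ∅
  x = 1: [0↦3, 1↦2, 2↦3, 3↦0, 4↦2]  zeros at y ∈ {3}
  x = 2: [0↦1, 1↦3, 2↦3, 3↦0, 4↦3]  zeros at y ∈ {3}
  x = 3: [0↦2, 1↦2, 2↦1, 3↦3, 4↦2]  zeros at y ∈ ∅
  x = 4: [0↦1, 1↦4, 2↦2, 3↦4, 4↦4]  zeros at y ∈ ∅
Collecting zeros: affine points = {(1, 3), (2, 3)}.
Total count |C(F_5)_aff| = 2.


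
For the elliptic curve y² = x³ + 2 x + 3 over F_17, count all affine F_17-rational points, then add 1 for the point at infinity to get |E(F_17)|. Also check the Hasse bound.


Affine points = {(2, 7), (2, 10), (3, 6), (3, 11), (5, 6), (5, 11), (8, 2), (8, 15), (9, 6), (9, 11), (11, 8), (11, 9), (12, 2), (12, 15), (13, 4), (13, 13), (14, 2), (14, 15), (15, 5), (15, 12), (16, 0)}; affine count = 21; |E(F_17)| = 22.

Discriminant check: Δ ∝ 4a³ + 27b² = 4·2³ + 27·3² = 4·8 + 27·9 ≡ 3 (mod 17). Nonzero ⇒ E is nonsingular.
For each x ∈ F_17, compute rhs = x³ + 2·x + 3 mod 17, then count y ∈ F_17 with y² ≡ rhs.
  x = 0: rhs = 3, matching y values: none (0 points).
  x = 1: rhs = 6, matching y values: none (0 points).
  x = 2: rhs = 15, matching y values: 7, 10 (2 points).
  x = 3: rhs = 2, matching y values: 6, 11 (2 points).
  x = 4: rhs = 7, matching y values: none (0 points).
  x = 5: rhs = 2, matching y values: 6, 11 (2 points).
  x = 6: rhs = 10, matching y values: none (0 points).
  x = 7: rhs = 3, matching y values: none (0 points).
  x = 8: rhs = 4, matching y values: 2, 15 (2 points).
  x = 9: rhs = 2, matching y values: 6, 11 (2 points).
  x = 10: rhs = 3, matching y values: none (0 points).
  x = 11: rhs = 13, matching y values: 8, 9 (2 points).
  x = 12: rhs = 4, matching y values: 2, 15 (2 points).
  x = 13: rhs = 16, matching y values: 4, 13 (2 points).
  x = 14: rhs = 4, matching y values: 2, 15 (2 points).
  x = 15: rhs = 8, matching y values: 5, 12 (2 points).
  x = 16: rhs = 0, matching y values: 0 (1 points).
Total affine count: 21.
Full point count |E(F_17)| = 21 + 1 = 22.
Hasse bound: |22 − (17+1)| = |4| = 4 ≤ 2√17 ≈ 8.2462 ✓.


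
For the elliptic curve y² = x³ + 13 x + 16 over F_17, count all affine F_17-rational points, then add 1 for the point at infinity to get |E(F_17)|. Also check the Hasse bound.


Affine points = {(0, 4), (0, 13), (1, 8), (1, 9), (2, 4), (2, 13), (4, 8), (4, 9), (5, 6), (5, 11), (6, 2), (6, 15), (7, 5), (7, 12), (12, 8), (12, 9), (13, 6), (13, 11), (14, 1), (14, 16), (15, 4), (15, 13), (16, 6), (16, 11)}; affine count = 24; |E(F_17)| = 25.

Discriminant check: Δ ∝ 4a³ + 27b² = 4·13³ + 27·16² = 4·2197 + 27·256 ≡ 9 (mod 17). Nonzero ⇒ E is nonsingular.
For each x ∈ F_17, compute rhs = x³ + 13·x + 16 mod 17, then count y ∈ F_17 with y² ≡ rhs.
  x = 0: rhs = 16, matching y values: 4, 13 (2 points).
  x = 1: rhs = 13, matching y values: 8, 9 (2 points).
  x = 2: rhs = 16, matching y values: 4, 13 (2 points).
  x = 3: rhs = 14, matching y values: none (0 points).
  x = 4: rhs = 13, matching y values: 8, 9 (2 points).
  x = 5: rhs = 2, matching y values: 6, 11 (2 points).
  x = 6: rhs = 4, matching y values: 2, 15 (2 points).
  x = 7: rhs = 8, matching y values: 5, 12 (2 points).
  x = 8: rhs = 3, matching y values: none (0 points).
  x = 9: rhs = 12, matching y values: none (0 points).
  x = 10: rhs = 7, matching y values: none (0 points).
  x = 11: rhs = 11, matching y values: none (0 points).
  x = 12: rhs = 13, matching y values: 8, 9 (2 points).
  x = 13: rhs = 2, matching y values: 6, 11 (2 points).
  x = 14: rhs = 1, matching y values: 1, 16 (2 points).
  x = 15: rhs = 16, matching y values: 4, 13 (2 points).
  x = 16: rhs = 2, matching y values: 6, 11 (2 points).
Total affine count: 24.
Full point count |E(F_17)| = 24 + 1 = 25.
Hasse bound: |25 − (17+1)| = |7| = 7 ≤ 2√17 ≈ 8.2462 ✓.


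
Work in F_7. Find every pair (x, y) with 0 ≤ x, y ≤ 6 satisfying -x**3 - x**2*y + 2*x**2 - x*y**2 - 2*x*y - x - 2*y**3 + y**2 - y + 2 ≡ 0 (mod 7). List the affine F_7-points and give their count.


Affine F_7-points: {(0, 1), (2, 0), (4, 2), (5, 2)}; count = 4.

For each of the 49 pairs (x, y) ∈ F_7², evaluate f(x, y) mod 7. Record the zeros.
  x = 0: [0↦2, 1↦0, 2↦2, 3↦3, 4↦5, 5↦3, 6↦6]  zeros at y ∈ {1}
  x = 1: [0↦2, 1↦3, 2↦6, 3↦6, 4↦5, 5↦5, 6↦1]  zeros at y ∈ ∅
  x = 2: [0↦0, 1↦2, 2↦4, 3↦1, 4↦2, 5↦2, 6↦3]  zeros at y ∈ {0}
  x = 3: [0↦4, 1↦5, 2↦4, 3↦3, 4↦4, 5↦2, 6↦6]  zeros at y ∈ ∅
  x = 4: [0↦1, 1↦6, 2↦0, 3↦6, 4↦5, 5↦6, 6↦4]  zeros at y ∈ {2}
  x = 5: [0↦6, 1↦6, 2↦0, 3↦4, 4↦6, 5↦1, 6↦5]  zeros at y ∈ {2}
  x = 6: [0↦6, 1↦6, 2↦5, 3↦5, 4↦1, 5↦2, 6↦3]  zeros at y ∈ ∅
Collecting zeros: affine points = {(0, 1), (2, 0), (4, 2), (5, 2)}.
Total count |C(F_7)_aff| = 4.


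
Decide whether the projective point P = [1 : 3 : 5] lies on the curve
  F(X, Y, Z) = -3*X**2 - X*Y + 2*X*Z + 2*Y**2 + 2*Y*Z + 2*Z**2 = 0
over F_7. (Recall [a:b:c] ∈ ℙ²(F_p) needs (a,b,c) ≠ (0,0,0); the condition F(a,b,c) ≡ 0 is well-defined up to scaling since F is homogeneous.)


F(1,3,5) ≡ 4 (mod 7); P is NOT on the curve.

Evaluate F(1, 3, 5) term-by-term (mod 7).
  -3*X**2 ↦ -3·1·1·1 = -3
  -X*Y ↦ -1·1·3·1 = -3
  2*X*Z ↦ 2·1·1·5 = 10
  2*Y**2 ↦ 2·1·9·1 = 18
  2*Y*Z ↦ 2·1·3·5 = 30
  2*Z**2 ↦ 2·1·1·25 = 50
Sum: F(1, 3, 5) = (-3) + (-3) + (10) + (18) + (30) + (50) = 102.
Reducing mod 7: 102 ≡ 4 (mod 7).
Since F(a, b, c) ≡ 4 ≠ 0 (mod 7), P does NOT lie on the curve.


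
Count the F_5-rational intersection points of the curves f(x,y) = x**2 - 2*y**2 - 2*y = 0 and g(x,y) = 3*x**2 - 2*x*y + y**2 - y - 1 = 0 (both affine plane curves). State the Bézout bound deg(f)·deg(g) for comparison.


Common zeros: {(2, 3), (3, 1)}; count = 2; Bézout bound = 4.

deg(f) = 2, deg(g) = 2, so Bézout bound = 4.
Scan x ∈ F_5. For each x, list the y ∈ F_5 with f(x, y) ≡ 0 and those with g(x, y) ≡ 0 (mod 5); the common zeros in that column are the intersection.
  x = 0: f ≡ 0 at y ∈ {0, 4}; g ≡ 0 at y ∈ {3}; common: ∅.
  x = 1: f ≡ 0 at y ∈ ∅; g ≡ 0 at y ∈ {1, 2}; common: ∅.
  x = 2: f ≡ 0 at y ∈ {1, 3}; g ≡ 0 at y ∈ {2, 3}; common: {3}.
  x = 3: f ≡ 0 at y ∈ {1, 3}; g ≡ 0 at y ∈ {1}; common: {1}.
  x = 4: f ≡ 0 at y ∈ ∅; g ≡ 0 at y ∈ ∅; common: ∅.
Collecting: common zeros = {(2, 3), (3, 1)}, so the count is 2.
Comparison with the Bézout bound: 2 ≤ 4 = deg(f)·deg(g), as expected for curves with no common component (the affine F_5-count falls short of the bound because intersections may lie at infinity, over extension fields, or carry multiplicity).


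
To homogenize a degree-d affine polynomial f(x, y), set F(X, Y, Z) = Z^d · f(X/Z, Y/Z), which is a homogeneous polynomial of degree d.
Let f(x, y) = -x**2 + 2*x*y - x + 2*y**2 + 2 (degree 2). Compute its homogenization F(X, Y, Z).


F(X, Y, Z) = -X**2 + 2*X*Y - X*Z + 2*Y**2 + 2*Z**2

deg(f) = 2.
Substitute x = X/Z, y = Y/Z into f, then multiply by Z^2.
  monomial -1·x^2·y^0 ↦ -1·X^2·Y^0·Z^0.
  monomial 2·x^1·y^1 ↦ 2·X^1·Y^1·Z^0.
  monomial -1·x^1·y^0 ↦ -1·X^1·Y^0·Z^1.
  monomial 2·x^0·y^2 ↦ 2·X^0·Y^2·Z^0.
  monomial 2·x^0·y^0 ↦ 2·X^0·Y^0·Z^2.
Collecting: F(X, Y, Z) = -X**2 + 2*X*Y - X*Z + 2*Y**2 + 2*Z**2.


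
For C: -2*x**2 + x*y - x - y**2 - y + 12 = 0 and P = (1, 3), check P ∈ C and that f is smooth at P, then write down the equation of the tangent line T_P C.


Tangent line at P: -2*x - 6*y + 20 = 0.

Step 1: f(1, 3) = 0, so P lies on C.
Step 2: partial derivatives
  f_x(x, y) = -4*x + y - 1, f_y(x, y) = x - 2*y - 1.
  f_x(P) = -2, f_y(P) = -6 (gradient nonzero, so P is smooth).
Step 3: tangent line at P: -2·(x − 1) + -6·(y − 3) = 0.
Expanding: -2*x - 6*y + 20 = 0.


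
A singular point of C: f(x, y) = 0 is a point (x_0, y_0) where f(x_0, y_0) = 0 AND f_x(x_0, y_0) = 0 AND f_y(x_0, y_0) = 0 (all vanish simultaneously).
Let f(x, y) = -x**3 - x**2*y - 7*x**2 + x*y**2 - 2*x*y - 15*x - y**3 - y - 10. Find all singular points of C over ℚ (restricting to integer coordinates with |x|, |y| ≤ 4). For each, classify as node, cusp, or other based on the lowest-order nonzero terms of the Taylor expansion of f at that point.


Singular points: {(-2, -1)}; classification: cusp.

Compute partial derivatives:
  f_x = -3*x**2 - 2*x*y - 14*x + y**2 - 2*y - 15.
  f_y = -x**2 + 2*x*y - 2*x - 3*y**2 - 1.
Scan x_0 ∈ {−4, ..., 4}. For each x_0, f_y(x_0, y) is a polynomial in y; find its integer roots y ∈ {−4, ..., 4}, then test f_x and f at those candidates.
  x = -4: f_y(-4, y) = -3*y**2 - 8*y - 9; no integer root y with |y| ≤ 4.
  x = -3: f_y(-3, y) = -3*y**2 - 6*y - 4; no integer root y with |y| ≤ 4.
  x = -2: f_y(-2, y) = -3*y**2 - 4*y - 1; vanishes at y ∈ {-1}. (-2, -1): f_x = 0, f = 0 — SINGULAR.
  x = -1: f_y(-1, y) = -3*y**2 - 2*y; vanishes at y ∈ {0}. (-1, 0): f_x = -4 ≠ 0.
  x = 0: f_y(0, y) = -3*y**2 - 1; no integer root y with |y| ≤ 4.
  x = 1: f_y(1, y) = -3*y**2 + 2*y - 4; no integer root y with |y| ≤ 4.
  x = 2: f_y(2, y) = -3*y**2 + 4*y - 9; no integer root y with |y| ≤ 4.
  x = 3: f_y(3, y) = -3*y**2 + 6*y - 16; no integer root y with |y| ≤ 4.
  x = 4: f_y(4, y) = -3*y**2 + 8*y - 25; no integer root y with |y| ≤ 4.
Only singular point on the grid: (-2, -1).
Classify: substitute x = -2 + u, y = -1 + v and expand: f = -u**3 - u**2*v + u*v**2 - v**3 + v**2.
No constant or linear terms (consistent with a singular point). Quadratic part: v**2. Cubic part: -u**3 - u**2*v + u*v**2 - v**3.
The quadratic part v**2 is a perfect square, so there is a single (double) tangent line v = 0, i.e. y = -1. Restricting the cubic part to that line (v = 0) leaves -u**3 ≠ 0, so f is not divisible by v and the branch is v² ≈ u**3 to lowest order — this is a cusp.
Classification: cusp.


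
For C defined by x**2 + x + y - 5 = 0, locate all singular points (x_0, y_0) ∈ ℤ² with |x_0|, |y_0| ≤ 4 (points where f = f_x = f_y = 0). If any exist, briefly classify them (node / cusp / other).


No singular points in the scanned grid; C is smooth there.

Compute partial derivatives:
  f_x = 2*x + 1.
  f_y = 1.
f_y = 1 is a nonzero constant, so f_y never vanishes: no point (x, y) can satisfy f = f_x = f_y = 0. In particular no (x, y) ∈ {−4, ..., 4}² is singular; the curve is smooth.


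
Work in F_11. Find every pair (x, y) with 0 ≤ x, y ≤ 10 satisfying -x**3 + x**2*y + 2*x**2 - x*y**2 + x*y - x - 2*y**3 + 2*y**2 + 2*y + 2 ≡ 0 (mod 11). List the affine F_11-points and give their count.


Affine F_11-points: {(0, 7), (0, 9), (2, 0), (2, 2), (2, 9), (6, 1), (8, 6), (9, 5), (9, 9), (9, 10), (10, 4)}; count = 11.

For each of the 121 pairs (x, y) ∈ F_11², evaluate f(x, y) mod 11. Record the zeros.
  x = 0: [0↦2, 1↦4, 2↦9, 3↦5, 4↦2, 5↦10, 6↦6, 7↦0, 8↦2, 9↦0, 10↦4]  zeros at y ∈ {7, 9}
  x = 1: [0↦2, 1↦5, 2↦9, 3↦2, 4↦5, 5↦6, 6↦4, 7↦9, 8↦9, 9↦3, 10↦1]  zeros at y ∈ ∅
  x = 2: [0↦0, 1↦6, 2↦0, 3↦3, 4↦3, 5↦10, 6↦1, 7↦8, 8↦8, 9↦0, 10↦5]  zeros at y ∈ {0, 2, 9}
  x = 3: [0↦1, 1↦1, 2↦9, 3↦2, 4↦1, 5↦5, 6↦2, 7↦2, 8↦4, 9↦7, 10↦10]  zeros at y ∈ ∅
  x = 4: [0↦10, 1↦6, 2↦8, 3↦4, 4↦4, 5↦7, 6↦1, 7↦7, 8↦2, 9↦7, 10↦10]  zeros at y ∈ ∅
  x = 5: [0↦10, 1↦4, 2↦2, 3↦3, 4↦6, 5↦10, 6↦3, 7↦6, 8↦7, 9↦5, 10↦10]  zeros at y ∈ ∅
  x = 6: [0↦6, 1↦0, 2↦7, 3↦4, 4↦1, 5↦8, 6↦2, 7↦4, 8↦2, 9↦6, 10↦4]  zeros at y ∈ {1}
  x = 7: [0↦3, 1↦10, 2↦6, 3↦1, 4↦5, 5↦6, 6↦3, 7↦6, 8↦3, 9↦4, 10↦8]  zeros at y ∈ ∅
  x = 8: [0↦6, 1↦6, 2↦4, 3↦10, 4↦1, 5↦9, 6↦0, 7↦6, 8↦4, 9↦4, 10↦5]  zeros at y ∈ {6}
  x = 9: [0↦9, 1↦4, 2↦6, 3↦3, 4↦5, 5↦0, 6↦9, 7↦9, 8↦10, 9↦0, 10↦0]  zeros at y ∈ {5, 9, 10}
  x = 10: [0↦6, 1↦9, 2↦6, 3↦7, 4↦0, 5↦6, 6↦2, 7↦9, 8↦4, 9↦8, 10↦9]  zeros at y ∈ {4}
Collecting zeros: affine points = {(0, 7), (0, 9), (2, 0), (2, 2), (2, 9), (6, 1), (8, 6), (9, 5), (9, 9), (9, 10), (10, 4)}.
Total count |C(F_11)_aff| = 11.


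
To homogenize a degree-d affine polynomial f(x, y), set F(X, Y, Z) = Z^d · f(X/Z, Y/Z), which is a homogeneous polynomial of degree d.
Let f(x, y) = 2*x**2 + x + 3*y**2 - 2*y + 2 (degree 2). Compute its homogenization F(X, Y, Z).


F(X, Y, Z) = 2*X**2 + X*Z + 3*Y**2 - 2*Y*Z + 2*Z**2

deg(f) = 2.
Substitute x = X/Z, y = Y/Z into f, then multiply by Z^2.
  monomial 2·x^2·y^0 ↦ 2·X^2·Y^0·Z^0.
  monomial 1·x^1·y^0 ↦ 1·X^1·Y^0·Z^1.
  monomial 3·x^0·y^2 ↦ 3·X^0·Y^2·Z^0.
  monomial -2·x^0·y^1 ↦ -2·X^0·Y^1·Z^1.
  monomial 2·x^0·y^0 ↦ 2·X^0·Y^0·Z^2.
Collecting: F(X, Y, Z) = 2*X**2 + X*Z + 3*Y**2 - 2*Y*Z + 2*Z**2.
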